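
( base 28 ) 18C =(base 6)4420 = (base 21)26C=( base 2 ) 1111111100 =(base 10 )1020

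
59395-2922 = 56473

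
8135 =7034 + 1101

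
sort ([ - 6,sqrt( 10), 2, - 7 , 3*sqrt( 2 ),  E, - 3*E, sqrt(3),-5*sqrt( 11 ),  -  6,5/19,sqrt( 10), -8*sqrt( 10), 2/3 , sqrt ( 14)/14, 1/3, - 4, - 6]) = [ - 8*sqrt( 10 ), -5*sqrt( 11), - 3 * E, - 7, - 6, - 6, - 6, - 4, 5/19, sqrt (14 )/14,1/3, 2/3,sqrt( 3 ),2,E,sqrt( 10),  sqrt( 10 ), 3*sqrt( 2 )] 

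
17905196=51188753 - 33283557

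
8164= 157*52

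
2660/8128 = 665/2032  =  0.33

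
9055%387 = 154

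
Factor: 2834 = 2^1*13^1*109^1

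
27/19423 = 27/19423 = 0.00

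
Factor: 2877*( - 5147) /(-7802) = 2^ ( - 1 )*3^1*7^1*47^( - 1 )* 83^(-1)*137^1*5147^1 = 14807919/7802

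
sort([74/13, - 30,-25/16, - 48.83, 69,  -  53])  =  [ - 53 ,  -  48.83,-30,-25/16, 74/13, 69]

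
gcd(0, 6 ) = 6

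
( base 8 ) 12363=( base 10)5363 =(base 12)312b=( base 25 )8ed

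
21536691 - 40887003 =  - 19350312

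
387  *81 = 31347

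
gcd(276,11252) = 4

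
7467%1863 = 15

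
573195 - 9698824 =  - 9125629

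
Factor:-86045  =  -5^1 * 17209^1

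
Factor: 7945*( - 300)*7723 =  - 2^2*3^1*5^3*7^1*227^1*7723^1 = - 18407770500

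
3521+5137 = 8658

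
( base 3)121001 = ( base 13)274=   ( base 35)CD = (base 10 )433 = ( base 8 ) 661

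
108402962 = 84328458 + 24074504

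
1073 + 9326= 10399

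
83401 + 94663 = 178064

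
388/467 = 388/467 =0.83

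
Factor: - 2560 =-2^9*5^1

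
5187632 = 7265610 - 2077978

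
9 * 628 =5652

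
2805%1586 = 1219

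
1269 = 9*141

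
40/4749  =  40/4749  =  0.01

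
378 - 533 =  - 155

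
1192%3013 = 1192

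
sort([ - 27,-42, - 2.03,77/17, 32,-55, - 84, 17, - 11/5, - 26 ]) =[ - 84 ,-55, - 42, - 27, - 26,-11/5, - 2.03,77/17,17,  32 ]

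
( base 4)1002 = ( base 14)4A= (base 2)1000010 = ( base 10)66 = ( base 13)51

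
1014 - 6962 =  -5948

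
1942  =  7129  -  5187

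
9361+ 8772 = 18133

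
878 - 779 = 99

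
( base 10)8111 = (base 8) 17657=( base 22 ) ggf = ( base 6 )101315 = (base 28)A9J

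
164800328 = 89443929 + 75356399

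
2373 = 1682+691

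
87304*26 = 2269904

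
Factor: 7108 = 2^2*1777^1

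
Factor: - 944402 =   -  2^1*61^1*7741^1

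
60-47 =13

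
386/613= 386/613= 0.63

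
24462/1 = 24462 = 24462.00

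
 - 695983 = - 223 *3121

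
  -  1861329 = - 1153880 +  - 707449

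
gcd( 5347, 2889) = 1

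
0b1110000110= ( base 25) 1b2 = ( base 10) 902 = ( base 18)2E2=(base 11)750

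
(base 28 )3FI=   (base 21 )66I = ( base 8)5346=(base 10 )2790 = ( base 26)438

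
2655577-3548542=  - 892965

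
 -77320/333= - 233 + 269/333 = - 232.19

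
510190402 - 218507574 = 291682828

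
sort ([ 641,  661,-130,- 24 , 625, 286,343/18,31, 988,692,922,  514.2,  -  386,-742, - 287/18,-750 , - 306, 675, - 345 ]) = [ - 750 , - 742, - 386, - 345, - 306,-130, - 24,  -  287/18,  343/18,  31, 286, 514.2, 625,641 , 661 , 675 , 692, 922,988 ]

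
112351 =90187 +22164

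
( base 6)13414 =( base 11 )1638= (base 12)126a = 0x832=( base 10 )2098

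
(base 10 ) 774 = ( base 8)1406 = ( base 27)11I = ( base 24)186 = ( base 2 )1100000110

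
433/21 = 20+13/21 = 20.62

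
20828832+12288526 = 33117358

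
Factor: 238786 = 2^1  *  23^1*29^1*179^1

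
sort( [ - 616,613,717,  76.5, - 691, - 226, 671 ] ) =[ - 691,-616, - 226,76.5,613, 671, 717]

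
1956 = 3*652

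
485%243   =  242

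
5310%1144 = 734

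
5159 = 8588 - 3429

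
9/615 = 3/205=0.01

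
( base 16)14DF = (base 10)5343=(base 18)g8f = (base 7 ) 21402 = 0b1010011011111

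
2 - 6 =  - 4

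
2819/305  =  2819/305 =9.24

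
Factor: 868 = 2^2*7^1*31^1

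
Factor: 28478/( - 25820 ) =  - 2^( - 1)*5^( - 1)*29^1* 491^1*1291^( - 1) = - 14239/12910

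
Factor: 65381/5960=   2^( - 3)*5^ ( - 1)*149^( - 1)*65381^1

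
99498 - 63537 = 35961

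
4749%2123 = 503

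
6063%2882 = 299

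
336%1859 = 336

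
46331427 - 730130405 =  - 683798978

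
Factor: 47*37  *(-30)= - 52170 = - 2^1*3^1*5^1*37^1*47^1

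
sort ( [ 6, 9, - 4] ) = [ - 4,6,9]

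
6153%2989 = 175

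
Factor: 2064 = 2^4*3^1 * 43^1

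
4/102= 2/51 = 0.04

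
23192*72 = 1669824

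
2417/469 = 5 + 72/469 = 5.15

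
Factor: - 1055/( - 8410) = 2^(-1)*29^( - 2) * 211^1 = 211/1682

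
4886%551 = 478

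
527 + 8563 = 9090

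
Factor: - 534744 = -2^3*3^2*  7^1*1061^1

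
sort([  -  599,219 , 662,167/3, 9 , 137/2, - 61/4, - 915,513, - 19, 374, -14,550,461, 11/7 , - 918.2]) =[ - 918.2, - 915,-599, - 19, - 61/4, - 14, 11/7 , 9,167/3, 137/2, 219,374, 461, 513,550,662 ]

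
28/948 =7/237 = 0.03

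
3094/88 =1547/44 = 35.16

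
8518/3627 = 2 + 1264/3627   =  2.35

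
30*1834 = 55020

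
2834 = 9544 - 6710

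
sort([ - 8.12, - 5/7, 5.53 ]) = [ - 8.12, - 5/7, 5.53] 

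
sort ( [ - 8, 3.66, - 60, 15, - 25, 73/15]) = [ - 60, - 25, - 8, 3.66, 73/15, 15]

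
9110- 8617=493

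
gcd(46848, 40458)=6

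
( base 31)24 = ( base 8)102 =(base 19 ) 39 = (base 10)66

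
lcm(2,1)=2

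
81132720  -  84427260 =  - 3294540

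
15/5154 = 5/1718   =  0.00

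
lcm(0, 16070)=0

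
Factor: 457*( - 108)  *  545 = - 2^2*3^3 *5^1* 109^1*457^1 =- 26899020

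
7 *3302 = 23114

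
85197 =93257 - 8060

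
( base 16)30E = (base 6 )3342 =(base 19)233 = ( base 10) 782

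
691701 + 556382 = 1248083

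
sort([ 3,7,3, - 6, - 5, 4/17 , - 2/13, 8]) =[-6, - 5 , - 2/13,4/17, 3,3, 7, 8]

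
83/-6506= - 1 +6423/6506 = -0.01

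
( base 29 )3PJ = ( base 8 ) 6303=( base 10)3267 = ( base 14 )1295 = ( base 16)CC3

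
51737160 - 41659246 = 10077914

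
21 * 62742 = 1317582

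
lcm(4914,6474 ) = 407862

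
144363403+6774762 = 151138165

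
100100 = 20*5005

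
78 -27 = 51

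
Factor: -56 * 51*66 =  - 2^4*3^2*7^1*11^1 * 17^1 =- 188496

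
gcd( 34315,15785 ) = 5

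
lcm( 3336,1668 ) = 3336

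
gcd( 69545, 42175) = 35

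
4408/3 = 1469  +  1/3 = 1469.33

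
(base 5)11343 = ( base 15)3B8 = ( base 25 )18n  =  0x350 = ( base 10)848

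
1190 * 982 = 1168580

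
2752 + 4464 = 7216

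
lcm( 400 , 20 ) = 400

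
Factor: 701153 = 211^1*3323^1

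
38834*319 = 12388046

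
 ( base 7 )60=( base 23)1j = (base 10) 42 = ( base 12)36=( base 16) 2A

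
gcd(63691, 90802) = 1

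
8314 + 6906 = 15220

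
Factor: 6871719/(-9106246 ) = -2^ ( -1)*3^1* 2290573^1*4553123^(-1)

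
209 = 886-677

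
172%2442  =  172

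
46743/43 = 1087+2/43 = 1087.05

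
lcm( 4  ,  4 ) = 4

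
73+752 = 825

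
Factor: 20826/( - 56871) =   -  2^1*13^1*71^( - 1) = -26/71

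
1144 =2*572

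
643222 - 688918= - 45696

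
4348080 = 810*5368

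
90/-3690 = -1/41=- 0.02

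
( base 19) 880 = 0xBE0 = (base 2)101111100000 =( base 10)3040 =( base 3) 11011121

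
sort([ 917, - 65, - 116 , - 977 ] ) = [ - 977, - 116, - 65 , 917]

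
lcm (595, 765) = 5355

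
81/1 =81 = 81.00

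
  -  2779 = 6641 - 9420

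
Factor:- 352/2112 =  - 2^(  -  1)*3^( - 1 ) = - 1/6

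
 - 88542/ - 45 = 9838/5 = 1967.60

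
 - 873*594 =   -  518562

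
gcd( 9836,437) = 1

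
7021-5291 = 1730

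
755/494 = 755/494 = 1.53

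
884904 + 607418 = 1492322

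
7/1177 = 7/1177= 0.01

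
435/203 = 2+ 1/7=   2.14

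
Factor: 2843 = 2843^1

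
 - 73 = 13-86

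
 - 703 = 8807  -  9510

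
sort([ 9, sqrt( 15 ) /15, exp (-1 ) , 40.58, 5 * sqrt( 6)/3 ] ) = [ sqrt(15)/15, exp(  -  1 ), 5*sqrt( 6) /3, 9,40.58] 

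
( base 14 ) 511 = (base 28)17F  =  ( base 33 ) U5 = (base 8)1743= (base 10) 995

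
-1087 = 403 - 1490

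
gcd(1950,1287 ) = 39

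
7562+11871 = 19433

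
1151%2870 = 1151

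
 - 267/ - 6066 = 89/2022 = 0.04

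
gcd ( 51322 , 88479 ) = 1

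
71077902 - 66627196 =4450706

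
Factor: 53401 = 53401^1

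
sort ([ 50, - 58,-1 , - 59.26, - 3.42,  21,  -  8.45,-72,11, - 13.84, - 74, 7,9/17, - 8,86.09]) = [ - 74, - 72, - 59.26, - 58,-13.84, - 8.45, - 8, - 3.42,-1,9/17,7,11, 21, 50, 86.09]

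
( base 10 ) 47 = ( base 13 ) 38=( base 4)233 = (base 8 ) 57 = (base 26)1l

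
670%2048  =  670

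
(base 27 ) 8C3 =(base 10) 6159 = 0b1100000001111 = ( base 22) CFL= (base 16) 180F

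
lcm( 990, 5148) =25740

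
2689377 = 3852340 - 1162963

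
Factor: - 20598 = - 2^1 * 3^1 * 3433^1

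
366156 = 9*40684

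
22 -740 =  - 718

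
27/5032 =27/5032  =  0.01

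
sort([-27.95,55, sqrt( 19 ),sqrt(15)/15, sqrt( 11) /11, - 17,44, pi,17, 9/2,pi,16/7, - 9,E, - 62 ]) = [-62 , - 27.95, - 17, - 9,sqrt(15 ) /15, sqrt( 11 ) /11, 16/7,E,pi, pi,sqrt(19),9/2,17, 44, 55]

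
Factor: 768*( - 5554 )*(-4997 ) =21314563584= 2^9 * 3^1*19^1*263^1*2777^1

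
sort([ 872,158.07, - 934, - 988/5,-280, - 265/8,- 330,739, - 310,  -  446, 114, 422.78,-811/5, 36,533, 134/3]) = [ - 934,- 446, - 330 ,-310, - 280, - 988/5, - 811/5, - 265/8,36,134/3,114, 158.07,422.78 , 533, 739, 872]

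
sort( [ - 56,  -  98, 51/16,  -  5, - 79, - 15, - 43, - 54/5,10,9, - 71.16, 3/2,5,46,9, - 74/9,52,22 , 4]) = [ - 98,-79, - 71.16, - 56,  -  43, - 15, - 54/5, - 74/9, - 5,3/2 , 51/16,4, 5, 9, 9,10, 22,46, 52] 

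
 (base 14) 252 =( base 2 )111010000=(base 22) l2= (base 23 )k4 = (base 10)464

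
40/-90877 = -1 + 90837/90877=- 0.00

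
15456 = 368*42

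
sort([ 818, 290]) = [ 290,818] 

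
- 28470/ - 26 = 1095 + 0/1 = 1095.00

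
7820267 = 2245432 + 5574835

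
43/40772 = 43/40772 = 0.00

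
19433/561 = 19433/561 = 34.64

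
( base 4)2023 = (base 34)43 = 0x8b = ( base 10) 139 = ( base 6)351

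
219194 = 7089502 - 6870308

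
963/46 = 20 + 43/46 = 20.93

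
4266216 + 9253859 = 13520075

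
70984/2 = 35492 = 35492.00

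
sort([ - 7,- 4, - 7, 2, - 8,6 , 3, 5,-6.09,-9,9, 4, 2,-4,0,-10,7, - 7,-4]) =[ - 10, - 9,-8,  -  7, - 7, - 7, - 6.09, - 4,  -  4,-4, 0, 2,2, 3, 4, 5,6, 7,9 ]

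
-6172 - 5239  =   - 11411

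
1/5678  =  1/5678 =0.00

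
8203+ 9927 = 18130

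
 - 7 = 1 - 8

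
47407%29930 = 17477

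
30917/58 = 30917/58  =  533.05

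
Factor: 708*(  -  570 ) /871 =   -  2^3*3^2*5^1*13^(-1 )*19^1*59^1*67^(  -  1) = - 403560/871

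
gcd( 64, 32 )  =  32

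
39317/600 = 39317/600 = 65.53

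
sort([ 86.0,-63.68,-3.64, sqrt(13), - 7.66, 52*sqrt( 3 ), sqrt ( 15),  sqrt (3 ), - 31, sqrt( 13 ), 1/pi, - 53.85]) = [-63.68,  -  53.85, - 31, -7.66 , - 3.64,1/pi, sqrt(3),sqrt( 13),sqrt(13), sqrt( 15), 86.0, 52*sqrt( 3 ) ] 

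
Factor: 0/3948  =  0^1 = 0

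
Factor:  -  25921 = -7^2*23^2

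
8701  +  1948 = 10649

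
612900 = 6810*90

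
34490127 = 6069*5683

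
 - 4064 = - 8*508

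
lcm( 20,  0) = 0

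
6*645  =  3870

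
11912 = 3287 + 8625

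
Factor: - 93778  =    -  2^1* 46889^1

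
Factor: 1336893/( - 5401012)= - 2^(  -  2 )*3^1*41^( - 1)* 32933^ ( - 1) * 445631^1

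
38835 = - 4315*( - 9 )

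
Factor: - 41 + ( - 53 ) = - 2^1*47^1= - 94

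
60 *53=3180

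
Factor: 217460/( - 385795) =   -  332/589=- 2^2*19^( - 1 ) * 31^( - 1) * 83^1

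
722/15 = 48+2/15 = 48.13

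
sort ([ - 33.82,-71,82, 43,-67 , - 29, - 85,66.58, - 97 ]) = [-97, - 85,- 71, - 67, - 33.82 ,-29, 43, 66.58, 82 ]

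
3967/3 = 3967/3= 1322.33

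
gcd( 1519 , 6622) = 7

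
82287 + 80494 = 162781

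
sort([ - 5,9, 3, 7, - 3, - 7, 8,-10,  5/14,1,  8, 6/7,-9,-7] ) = [-10, - 9,-7, - 7, - 5, - 3, 5/14, 6/7,1, 3, 7, 8, 8, 9] 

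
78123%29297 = 19529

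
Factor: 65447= 65447^1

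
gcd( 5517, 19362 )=3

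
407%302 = 105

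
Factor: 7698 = 2^1*3^1*1283^1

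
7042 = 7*1006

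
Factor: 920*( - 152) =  - 139840= - 2^6*5^1 * 19^1*23^1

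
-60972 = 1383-62355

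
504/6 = 84 = 84.00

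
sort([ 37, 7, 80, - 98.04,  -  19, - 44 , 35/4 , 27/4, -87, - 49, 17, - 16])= [- 98.04,-87,-49, - 44, - 19 , - 16, 27/4,7, 35/4,17, 37, 80]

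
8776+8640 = 17416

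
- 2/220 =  -1+109/110= - 0.01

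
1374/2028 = 229/338=0.68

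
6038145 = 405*14909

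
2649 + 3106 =5755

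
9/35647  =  9/35647= 0.00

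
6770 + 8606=15376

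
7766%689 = 187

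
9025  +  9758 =18783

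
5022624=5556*904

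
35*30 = 1050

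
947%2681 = 947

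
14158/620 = 7079/310 = 22.84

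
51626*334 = 17243084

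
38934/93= 12978/31 =418.65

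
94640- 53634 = 41006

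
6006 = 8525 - 2519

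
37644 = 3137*12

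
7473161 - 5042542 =2430619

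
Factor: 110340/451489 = 2^2*3^2* 5^1 * 71^( - 1 )*613^1* 6359^ ( - 1)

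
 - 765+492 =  - 273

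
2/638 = 1/319 = 0.00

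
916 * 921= 843636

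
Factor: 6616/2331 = 2^3 * 3^(-2)*7^(- 1)* 37^( - 1)*827^1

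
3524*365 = 1286260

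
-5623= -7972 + 2349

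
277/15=277/15 = 18.47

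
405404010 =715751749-310347739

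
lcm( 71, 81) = 5751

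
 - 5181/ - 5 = 1036 + 1/5 = 1036.20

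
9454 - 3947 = 5507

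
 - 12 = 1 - 13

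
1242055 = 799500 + 442555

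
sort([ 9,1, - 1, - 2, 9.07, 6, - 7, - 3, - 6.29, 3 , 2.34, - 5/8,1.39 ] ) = [ - 7, - 6.29, - 3, - 2, - 1,- 5/8, 1, 1.39, 2.34,3, 6 , 9, 9.07 ]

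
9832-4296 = 5536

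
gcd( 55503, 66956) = 881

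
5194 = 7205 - 2011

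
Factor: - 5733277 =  - 11^1 *167^1*3121^1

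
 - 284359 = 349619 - 633978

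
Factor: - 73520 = -2^4*5^1*919^1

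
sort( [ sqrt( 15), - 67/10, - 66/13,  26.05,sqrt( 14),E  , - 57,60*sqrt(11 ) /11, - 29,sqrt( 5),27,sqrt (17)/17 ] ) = [ - 57, - 29, - 67/10, -66/13,sqrt( 17)/17,sqrt(5),E, sqrt( 14 ),sqrt (15 ), 60*sqrt(11)/11,26.05, 27 ] 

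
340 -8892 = -8552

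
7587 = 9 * 843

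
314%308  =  6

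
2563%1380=1183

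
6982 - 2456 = 4526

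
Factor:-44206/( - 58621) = 2^1*23^1*61^(-1) = 46/61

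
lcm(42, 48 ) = 336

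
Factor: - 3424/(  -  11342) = 16/53 = 2^4 *53^( - 1 ) 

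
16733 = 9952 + 6781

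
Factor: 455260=2^2*5^1 * 13^1*17^1*103^1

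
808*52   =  42016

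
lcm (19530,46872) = 234360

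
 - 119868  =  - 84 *1427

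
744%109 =90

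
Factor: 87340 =2^2*5^1*11^1*397^1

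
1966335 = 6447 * 305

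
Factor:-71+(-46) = -117 = -3^2*13^1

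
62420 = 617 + 61803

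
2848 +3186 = 6034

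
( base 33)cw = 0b110101100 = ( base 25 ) h3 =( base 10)428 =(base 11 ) 35a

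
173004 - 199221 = -26217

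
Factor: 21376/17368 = 16/13 = 2^4 * 13^( - 1 ) 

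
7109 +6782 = 13891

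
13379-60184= - 46805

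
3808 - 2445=1363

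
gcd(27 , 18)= 9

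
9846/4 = 4923/2 = 2461.50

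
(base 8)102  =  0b1000010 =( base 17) 3f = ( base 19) 39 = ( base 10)66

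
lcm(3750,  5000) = 15000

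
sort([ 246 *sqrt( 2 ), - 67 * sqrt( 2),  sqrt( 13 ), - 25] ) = [ - 67 * sqrt( 2 ), - 25, sqrt( 13 ),  246 * sqrt( 2 ) ] 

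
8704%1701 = 199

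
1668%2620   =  1668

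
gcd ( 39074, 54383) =7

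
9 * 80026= 720234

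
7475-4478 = 2997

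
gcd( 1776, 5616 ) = 48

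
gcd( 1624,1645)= 7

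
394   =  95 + 299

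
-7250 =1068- 8318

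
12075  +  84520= 96595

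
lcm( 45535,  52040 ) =364280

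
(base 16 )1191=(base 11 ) 3419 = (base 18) dff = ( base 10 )4497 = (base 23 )8bc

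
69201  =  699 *99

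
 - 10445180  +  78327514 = 67882334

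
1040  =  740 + 300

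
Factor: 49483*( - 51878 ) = -2^1 * 7^1*7069^1*25939^1 = -2567079074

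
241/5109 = 241/5109 = 0.05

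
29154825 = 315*92555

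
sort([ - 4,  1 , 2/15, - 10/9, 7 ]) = [ - 4,-10/9,  2/15,1,7 ] 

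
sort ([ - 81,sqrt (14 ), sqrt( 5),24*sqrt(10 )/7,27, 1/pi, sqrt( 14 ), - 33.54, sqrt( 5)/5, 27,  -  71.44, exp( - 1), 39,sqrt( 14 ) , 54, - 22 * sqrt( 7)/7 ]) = [ - 81,  -  71.44 , - 33.54, - 22*sqrt( 7 )/7, 1/pi,exp(  -  1 ),sqrt(5 ) /5, sqrt( 5),sqrt(14) , sqrt (14),sqrt ( 14) , 24*sqrt(10)/7, 27,  27,39,54]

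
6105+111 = 6216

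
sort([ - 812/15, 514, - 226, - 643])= [ - 643,-226,-812/15,514]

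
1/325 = 1/325 = 0.00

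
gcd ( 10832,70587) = 1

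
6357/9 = 706 + 1/3 = 706.33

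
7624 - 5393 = 2231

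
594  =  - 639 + 1233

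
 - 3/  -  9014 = 3/9014 = 0.00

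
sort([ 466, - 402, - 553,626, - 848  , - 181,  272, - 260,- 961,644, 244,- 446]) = [ - 961, - 848,  -  553, - 446, - 402, - 260, - 181 , 244, 272, 466, 626, 644]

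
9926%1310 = 756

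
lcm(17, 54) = 918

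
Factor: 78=2^1*3^1 * 13^1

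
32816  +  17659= 50475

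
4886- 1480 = 3406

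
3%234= 3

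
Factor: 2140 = 2^2*5^1*107^1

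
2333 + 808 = 3141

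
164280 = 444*370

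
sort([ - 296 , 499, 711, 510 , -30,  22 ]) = [-296, - 30,22,499, 510,711 ]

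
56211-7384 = 48827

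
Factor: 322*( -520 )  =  - 2^4*5^1*7^1* 13^1*23^1 = -167440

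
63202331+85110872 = 148313203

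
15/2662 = 15/2662 = 0.01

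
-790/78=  - 395/39  =  - 10.13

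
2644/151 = 2644/151 = 17.51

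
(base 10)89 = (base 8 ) 131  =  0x59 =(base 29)32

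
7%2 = 1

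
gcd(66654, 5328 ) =18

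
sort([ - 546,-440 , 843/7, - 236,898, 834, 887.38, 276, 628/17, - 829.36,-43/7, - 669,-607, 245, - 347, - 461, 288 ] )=[-829.36, - 669,-607, - 546, - 461, - 440, - 347, - 236, - 43/7,628/17, 843/7, 245 , 276,288, 834, 887.38,898] 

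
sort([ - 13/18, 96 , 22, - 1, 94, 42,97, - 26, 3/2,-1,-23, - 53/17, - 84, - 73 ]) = [-84, - 73, - 26, - 23, - 53/17, - 1, - 1, - 13/18,3/2,22, 42, 94,96, 97 ] 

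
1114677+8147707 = 9262384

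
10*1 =10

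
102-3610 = -3508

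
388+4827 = 5215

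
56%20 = 16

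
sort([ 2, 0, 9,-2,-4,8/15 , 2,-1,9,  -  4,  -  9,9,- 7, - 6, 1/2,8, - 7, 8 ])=[ - 9, - 7,  -  7, - 6, - 4, - 4,-2,-1,  0,1/2,8/15,2,  2,8, 8, 9, 9, 9]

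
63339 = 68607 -5268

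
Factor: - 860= -2^2*5^1*43^1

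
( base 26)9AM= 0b1100011011110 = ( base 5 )200431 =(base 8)14336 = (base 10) 6366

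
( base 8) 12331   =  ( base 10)5337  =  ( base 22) b0d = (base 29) 6A1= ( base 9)7280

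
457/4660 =457/4660 = 0.10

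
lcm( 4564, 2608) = 18256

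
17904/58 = 8952/29 = 308.69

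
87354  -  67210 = 20144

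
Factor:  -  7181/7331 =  - 43^1*167^1*7331^( - 1)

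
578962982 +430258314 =1009221296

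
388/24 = 97/6 =16.17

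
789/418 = 1 + 371/418=1.89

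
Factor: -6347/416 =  - 2^(  -  5 )*11^1*13^( - 1 )*577^1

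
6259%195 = 19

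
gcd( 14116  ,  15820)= 4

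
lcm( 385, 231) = 1155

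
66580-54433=12147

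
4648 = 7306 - 2658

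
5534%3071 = 2463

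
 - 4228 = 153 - 4381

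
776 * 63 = 48888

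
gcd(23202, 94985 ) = 1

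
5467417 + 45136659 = 50604076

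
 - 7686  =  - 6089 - 1597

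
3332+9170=12502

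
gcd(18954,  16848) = 2106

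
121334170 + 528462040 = 649796210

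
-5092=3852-8944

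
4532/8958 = 2266/4479 = 0.51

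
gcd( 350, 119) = 7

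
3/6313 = 3/6313 =0.00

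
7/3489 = 7/3489 = 0.00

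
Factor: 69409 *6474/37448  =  7247643/604 = 2^( - 2)*3^1*13^1*83^1 * 151^ ( - 1)* 2239^1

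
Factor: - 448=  - 2^6*7^1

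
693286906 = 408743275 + 284543631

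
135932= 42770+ 93162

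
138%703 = 138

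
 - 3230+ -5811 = - 9041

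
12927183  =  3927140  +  9000043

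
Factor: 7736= 2^3* 967^1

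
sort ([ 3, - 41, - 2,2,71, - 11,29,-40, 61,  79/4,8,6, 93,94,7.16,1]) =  [  -  41, - 40,  -  11,-2,1, 2, 3,6, 7.16, 8, 79/4, 29  ,  61 , 71, 93,94 ]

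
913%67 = 42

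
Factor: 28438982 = 2^1*11^1*13^2*7649^1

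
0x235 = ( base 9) 687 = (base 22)13F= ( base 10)565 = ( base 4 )20311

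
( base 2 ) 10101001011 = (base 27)1n5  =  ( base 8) 2513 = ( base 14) 6cb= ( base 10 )1355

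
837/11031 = 279/3677 = 0.08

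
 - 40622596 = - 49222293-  - 8599697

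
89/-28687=- 89/28687 = - 0.00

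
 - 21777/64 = -21777/64 = - 340.27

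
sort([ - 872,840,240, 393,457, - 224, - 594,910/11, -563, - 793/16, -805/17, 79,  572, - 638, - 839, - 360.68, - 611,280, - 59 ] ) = [ - 872,  -  839,  -  638 , - 611, - 594 , - 563,-360.68,-224, - 59, - 793/16, - 805/17,79,910/11, 240,280, 393,457, 572,840 ]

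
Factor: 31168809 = 3^2*7^1*494743^1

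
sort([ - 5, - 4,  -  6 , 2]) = [ - 6, - 5,  -  4,2] 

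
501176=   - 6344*( - 79 ) 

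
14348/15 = 956 + 8/15=   956.53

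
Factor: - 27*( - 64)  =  2^6*3^3  =  1728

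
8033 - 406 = 7627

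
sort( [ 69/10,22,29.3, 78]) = [ 69/10,  22,29.3,78] 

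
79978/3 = 26659+1/3 = 26659.33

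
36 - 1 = 35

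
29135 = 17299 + 11836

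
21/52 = 21/52 =0.40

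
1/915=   1/915 = 0.00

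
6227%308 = 67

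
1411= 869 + 542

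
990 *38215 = 37832850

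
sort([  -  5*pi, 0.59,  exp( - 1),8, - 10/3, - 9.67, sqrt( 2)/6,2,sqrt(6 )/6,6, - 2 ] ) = [ - 5 * pi ,  -  9.67,  -  10/3, - 2 , sqrt (2 ) /6 , exp( - 1),sqrt(6)/6, 0.59,2,6,8 ]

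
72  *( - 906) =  - 65232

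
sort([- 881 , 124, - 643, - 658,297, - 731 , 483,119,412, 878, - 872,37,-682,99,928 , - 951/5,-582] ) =[ - 881, - 872, - 731, - 682, - 658,-643, - 582,-951/5,37, 99 , 119,124,  297 , 412,483, 878 , 928] 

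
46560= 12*3880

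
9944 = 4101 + 5843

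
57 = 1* 57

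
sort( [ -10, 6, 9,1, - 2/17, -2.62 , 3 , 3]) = [ - 10, - 2.62, - 2/17, 1,3,3,6, 9 ]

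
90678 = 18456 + 72222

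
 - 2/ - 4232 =1/2116= 0.00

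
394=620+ - 226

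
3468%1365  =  738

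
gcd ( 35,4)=1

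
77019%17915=5359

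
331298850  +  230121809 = 561420659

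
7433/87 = 85 + 38/87 = 85.44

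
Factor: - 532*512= - 2^11*7^1 *19^1 =- 272384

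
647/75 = 647/75  =  8.63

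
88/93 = 88/93 = 0.95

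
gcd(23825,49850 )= 25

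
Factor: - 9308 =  - 2^2*13^1*179^1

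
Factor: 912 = 2^4 * 3^1* 19^1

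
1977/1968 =1 +3/656  =  1.00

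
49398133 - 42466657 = 6931476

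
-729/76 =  - 10 + 31/76 = - 9.59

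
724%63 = 31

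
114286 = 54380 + 59906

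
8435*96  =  809760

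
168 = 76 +92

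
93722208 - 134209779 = -40487571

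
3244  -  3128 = 116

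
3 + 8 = 11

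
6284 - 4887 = 1397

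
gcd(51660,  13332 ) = 12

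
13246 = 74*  179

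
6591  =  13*507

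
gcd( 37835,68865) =5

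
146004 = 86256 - -59748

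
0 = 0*135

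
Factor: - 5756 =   -  2^2*1439^1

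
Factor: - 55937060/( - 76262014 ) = 2^1*5^1*769^1 *3637^1*38131007^(-1 ) = 27968530/38131007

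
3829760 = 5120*748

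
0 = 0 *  ( - 49909 )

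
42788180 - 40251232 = 2536948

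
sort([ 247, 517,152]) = [152, 247, 517] 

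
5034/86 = 58 + 23/43 = 58.53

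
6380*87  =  555060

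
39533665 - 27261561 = 12272104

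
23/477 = 23/477 = 0.05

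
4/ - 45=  - 4/45 = - 0.09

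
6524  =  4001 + 2523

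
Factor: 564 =2^2*3^1*47^1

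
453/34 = 453/34 = 13.32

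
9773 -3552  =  6221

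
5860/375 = 1172/75   =  15.63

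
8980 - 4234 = 4746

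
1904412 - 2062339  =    -  157927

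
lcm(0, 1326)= 0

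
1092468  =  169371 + 923097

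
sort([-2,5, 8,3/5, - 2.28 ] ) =[ -2.28, - 2, 3/5,5,  8 ] 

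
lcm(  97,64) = 6208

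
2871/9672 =957/3224 = 0.30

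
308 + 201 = 509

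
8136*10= 81360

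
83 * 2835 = 235305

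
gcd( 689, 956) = 1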